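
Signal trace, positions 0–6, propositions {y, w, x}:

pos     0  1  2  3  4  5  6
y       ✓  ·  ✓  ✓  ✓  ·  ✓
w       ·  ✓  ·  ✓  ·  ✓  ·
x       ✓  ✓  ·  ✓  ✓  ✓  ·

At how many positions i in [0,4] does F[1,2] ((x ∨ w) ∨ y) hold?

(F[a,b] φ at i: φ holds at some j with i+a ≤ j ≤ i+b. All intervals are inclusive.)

Evaluate at each i in [0,4]:
  i=0: ✓ (witness j=1)
  i=1: ✓ (witness j=2)
  i=2: ✓ (witness j=3)
  i=3: ✓ (witness j=4)
  i=4: ✓ (witness j=5)
Positions where it holds: {0, 1, 2, 3, 4} → 5.

5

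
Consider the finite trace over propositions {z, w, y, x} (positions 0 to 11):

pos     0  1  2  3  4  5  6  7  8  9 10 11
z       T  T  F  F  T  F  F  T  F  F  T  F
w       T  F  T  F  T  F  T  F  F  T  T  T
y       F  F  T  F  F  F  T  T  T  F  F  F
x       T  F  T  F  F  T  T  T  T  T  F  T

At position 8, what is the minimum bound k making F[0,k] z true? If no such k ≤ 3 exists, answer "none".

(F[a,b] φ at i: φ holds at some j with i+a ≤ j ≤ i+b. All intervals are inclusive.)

2

Scan j = 8,9,… for z:
  j=8: fails
  j=9: fails
  j=10: holds
First hit at j=10, so smallest k = 10-8 = 2.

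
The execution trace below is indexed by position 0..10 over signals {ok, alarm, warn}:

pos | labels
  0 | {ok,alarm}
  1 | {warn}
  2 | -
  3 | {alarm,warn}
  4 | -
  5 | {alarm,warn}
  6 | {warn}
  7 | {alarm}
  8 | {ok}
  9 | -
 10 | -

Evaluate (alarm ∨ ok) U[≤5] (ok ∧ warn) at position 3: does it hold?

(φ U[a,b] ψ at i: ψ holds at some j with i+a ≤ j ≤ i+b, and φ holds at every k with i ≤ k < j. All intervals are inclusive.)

Need some j in [3,8] with (ok ∧ warn), and (alarm ∨ ok) at every k in [3,j-1].
  j=3: (ok ∧ warn) false.
  j=4: (ok ∧ warn) false.
  j=5: (ok ∧ warn) false.
  j=6: (ok ∧ warn) false.
  j=7: (ok ∧ warn) false.
  j=8: (ok ∧ warn) false.
No j in the window works → until fails.

No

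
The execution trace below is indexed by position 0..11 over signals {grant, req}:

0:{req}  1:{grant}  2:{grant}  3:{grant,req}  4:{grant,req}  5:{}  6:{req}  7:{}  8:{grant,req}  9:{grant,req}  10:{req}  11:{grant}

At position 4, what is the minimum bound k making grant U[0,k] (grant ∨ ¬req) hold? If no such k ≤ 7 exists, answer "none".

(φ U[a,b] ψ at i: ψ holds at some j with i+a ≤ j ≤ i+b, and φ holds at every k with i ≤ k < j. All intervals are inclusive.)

Need earliest j ≥ 4 with (grant ∨ ¬req), and grant at every k in [4,j-1].
  j=4: rhs holds (empty prefix). k = 0.

0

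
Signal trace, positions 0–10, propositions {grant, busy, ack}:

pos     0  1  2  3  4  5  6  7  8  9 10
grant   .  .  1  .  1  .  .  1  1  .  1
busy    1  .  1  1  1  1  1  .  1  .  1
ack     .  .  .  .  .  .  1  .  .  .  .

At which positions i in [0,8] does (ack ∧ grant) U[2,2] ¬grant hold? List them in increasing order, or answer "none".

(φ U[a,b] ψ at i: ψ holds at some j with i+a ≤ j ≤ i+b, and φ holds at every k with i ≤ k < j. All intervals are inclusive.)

none

Evaluate at each i in [0,8]:
  i=0: ✗ (no rhs in [2,2])
  i=1: ✗ (lhs fails at k=1 before rhs at j=3)
  i=2: ✗ (no rhs in [4,4])
  i=3: ✗ (lhs fails at k=3 before rhs at j=5)
  i=4: ✗ (lhs fails at k=4 before rhs at j=6)
  i=5: ✗ (no rhs in [7,7])
  i=6: ✗ (no rhs in [8,8])
  i=7: ✗ (lhs fails at k=7 before rhs at j=9)
  i=8: ✗ (no rhs in [10,10])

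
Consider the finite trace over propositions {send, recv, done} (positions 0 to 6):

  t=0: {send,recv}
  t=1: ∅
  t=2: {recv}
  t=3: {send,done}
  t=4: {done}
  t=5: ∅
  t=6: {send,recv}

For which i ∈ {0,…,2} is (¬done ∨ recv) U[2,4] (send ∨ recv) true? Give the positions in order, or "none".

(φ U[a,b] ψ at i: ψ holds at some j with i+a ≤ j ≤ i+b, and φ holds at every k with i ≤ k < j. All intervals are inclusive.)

Evaluate at each i in [0,2]:
  i=0: ✓ (rhs at j=2; lhs holds on [0,1])
  i=1: ✓ (rhs at j=3; lhs holds on [1,2])
  i=2: ✗ (lhs fails at k=3 before rhs at j=6)

0, 1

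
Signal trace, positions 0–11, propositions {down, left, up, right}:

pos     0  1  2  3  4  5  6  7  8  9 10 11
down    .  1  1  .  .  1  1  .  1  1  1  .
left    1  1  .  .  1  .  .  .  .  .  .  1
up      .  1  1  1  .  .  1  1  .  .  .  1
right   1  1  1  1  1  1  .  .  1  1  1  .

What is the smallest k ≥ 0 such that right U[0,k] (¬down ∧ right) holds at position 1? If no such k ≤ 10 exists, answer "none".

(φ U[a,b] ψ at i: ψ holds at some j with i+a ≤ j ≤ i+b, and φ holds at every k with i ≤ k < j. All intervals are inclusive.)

2

Need earliest j ≥ 1 with (¬down ∧ right), and right at every k in [1,j-1].
  j=1: rhs fails.
  j=2: rhs fails.
  j=3: rhs holds; lhs holds on [1,2]. k = 2.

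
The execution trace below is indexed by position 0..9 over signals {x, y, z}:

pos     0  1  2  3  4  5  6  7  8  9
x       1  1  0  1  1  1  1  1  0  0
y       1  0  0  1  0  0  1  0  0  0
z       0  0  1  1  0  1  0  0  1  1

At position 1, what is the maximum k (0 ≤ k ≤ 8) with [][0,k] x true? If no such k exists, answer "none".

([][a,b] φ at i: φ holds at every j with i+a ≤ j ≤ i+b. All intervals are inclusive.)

0

x must hold from j=1 onward; find where it first fails.
  j=1: holds
  j=2: fails
Holds on [1,1], so largest k = 0.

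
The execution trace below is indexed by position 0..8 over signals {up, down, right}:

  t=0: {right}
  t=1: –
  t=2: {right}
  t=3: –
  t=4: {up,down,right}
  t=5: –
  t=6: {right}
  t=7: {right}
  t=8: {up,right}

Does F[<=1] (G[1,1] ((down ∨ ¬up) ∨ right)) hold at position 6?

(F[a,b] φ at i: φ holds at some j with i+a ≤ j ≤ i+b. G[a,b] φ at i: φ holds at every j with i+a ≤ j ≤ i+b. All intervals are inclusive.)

Yes

Check G[1,1] ((down ∨ ¬up) ∨ right) at each j in [6,7]:
  j=6: holds on [7,7]
  j=7: holds on [8,8]
Found at j=6 → formula holds.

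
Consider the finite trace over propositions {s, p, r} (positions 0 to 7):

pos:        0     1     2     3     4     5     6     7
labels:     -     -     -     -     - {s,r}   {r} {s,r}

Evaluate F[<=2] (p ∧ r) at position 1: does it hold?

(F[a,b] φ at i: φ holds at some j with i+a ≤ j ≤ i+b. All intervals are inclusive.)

Check (p ∧ r) at each j in [1,3]:
  j=1: false
  j=2: false
  j=3: false
No position in the window satisfies it → formula fails.

No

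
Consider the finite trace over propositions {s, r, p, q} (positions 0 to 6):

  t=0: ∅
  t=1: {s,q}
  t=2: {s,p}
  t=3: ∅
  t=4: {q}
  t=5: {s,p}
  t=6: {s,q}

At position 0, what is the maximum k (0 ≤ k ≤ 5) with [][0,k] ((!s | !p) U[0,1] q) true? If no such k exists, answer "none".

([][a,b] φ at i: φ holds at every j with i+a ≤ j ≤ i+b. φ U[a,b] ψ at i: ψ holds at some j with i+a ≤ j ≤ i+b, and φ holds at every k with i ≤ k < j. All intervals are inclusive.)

((!s | !p) U[0,1] q) must hold from j=0 onward; find where it first fails.
  j=0: holds
  j=1: holds
  j=2: fails
Holds on [0,1], so largest k = 1.

1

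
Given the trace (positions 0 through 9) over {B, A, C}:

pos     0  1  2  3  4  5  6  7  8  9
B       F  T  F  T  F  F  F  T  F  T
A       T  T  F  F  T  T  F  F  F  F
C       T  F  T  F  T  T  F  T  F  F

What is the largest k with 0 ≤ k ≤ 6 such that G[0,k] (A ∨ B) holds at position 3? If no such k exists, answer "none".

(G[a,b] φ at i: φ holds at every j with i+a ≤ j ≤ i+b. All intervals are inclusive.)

(A ∨ B) must hold from j=3 onward; find where it first fails.
  j=3: holds
  j=4: holds
  j=5: holds
  j=6: fails
Holds on [3,5], so largest k = 2.

2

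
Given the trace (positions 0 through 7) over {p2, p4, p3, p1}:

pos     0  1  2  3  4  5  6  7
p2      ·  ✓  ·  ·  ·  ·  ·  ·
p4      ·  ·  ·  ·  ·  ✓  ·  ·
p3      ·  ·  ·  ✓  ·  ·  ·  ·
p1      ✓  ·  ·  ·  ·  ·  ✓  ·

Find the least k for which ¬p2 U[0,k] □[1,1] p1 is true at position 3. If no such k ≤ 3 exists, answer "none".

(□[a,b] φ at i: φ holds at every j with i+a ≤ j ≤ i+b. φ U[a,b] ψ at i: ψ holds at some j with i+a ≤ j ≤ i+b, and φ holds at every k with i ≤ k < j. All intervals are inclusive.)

2

Need earliest j ≥ 3 with □[1,1] p1, and ¬p2 at every k in [3,j-1].
  j=3: rhs fails.
  j=4: rhs fails.
  j=5: rhs holds; lhs holds on [3,4]. k = 2.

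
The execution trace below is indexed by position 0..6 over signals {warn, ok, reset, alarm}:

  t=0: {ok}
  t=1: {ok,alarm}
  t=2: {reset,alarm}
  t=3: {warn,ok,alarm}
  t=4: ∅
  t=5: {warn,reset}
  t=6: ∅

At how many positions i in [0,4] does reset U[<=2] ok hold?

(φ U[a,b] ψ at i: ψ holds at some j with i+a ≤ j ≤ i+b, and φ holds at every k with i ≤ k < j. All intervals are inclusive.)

4

Evaluate at each i in [0,4]:
  i=0: ✓ (rhs at j=0)
  i=1: ✓ (rhs at j=1)
  i=2: ✓ (rhs at j=3; lhs holds on [2,2])
  i=3: ✓ (rhs at j=3)
  i=4: ✗ (no rhs in [4,6])
Positions where it holds: {0, 1, 2, 3} → 4.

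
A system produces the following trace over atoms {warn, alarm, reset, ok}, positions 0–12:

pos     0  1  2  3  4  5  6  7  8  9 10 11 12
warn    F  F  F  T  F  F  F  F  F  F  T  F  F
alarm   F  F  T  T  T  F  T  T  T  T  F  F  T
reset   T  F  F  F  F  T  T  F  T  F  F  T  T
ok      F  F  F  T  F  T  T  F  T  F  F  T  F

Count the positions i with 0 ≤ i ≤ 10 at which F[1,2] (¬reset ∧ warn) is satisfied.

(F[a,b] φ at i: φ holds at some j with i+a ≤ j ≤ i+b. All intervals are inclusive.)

Evaluate at each i in [0,10]:
  i=0: ✗ (none in [1,2])
  i=1: ✓ (witness j=3)
  i=2: ✓ (witness j=3)
  i=3: ✗ (none in [4,5])
  i=4: ✗ (none in [5,6])
  i=5: ✗ (none in [6,7])
  i=6: ✗ (none in [7,8])
  i=7: ✗ (none in [8,9])
  i=8: ✓ (witness j=10)
  i=9: ✓ (witness j=10)
  i=10: ✗ (none in [11,12])
Positions where it holds: {1, 2, 8, 9} → 4.

4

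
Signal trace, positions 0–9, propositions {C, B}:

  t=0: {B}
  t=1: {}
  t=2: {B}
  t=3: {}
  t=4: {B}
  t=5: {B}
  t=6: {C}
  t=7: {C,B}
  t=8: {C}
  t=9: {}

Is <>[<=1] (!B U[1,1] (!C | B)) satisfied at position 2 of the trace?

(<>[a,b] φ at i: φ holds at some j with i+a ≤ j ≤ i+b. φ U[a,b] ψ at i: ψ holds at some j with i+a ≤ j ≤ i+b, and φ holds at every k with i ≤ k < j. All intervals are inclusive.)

Holds

Check (!B U[1,1] (!C | B)) at each j in [2,3]:
  j=2: fails
  j=3: holds
Found at j=3 → formula holds.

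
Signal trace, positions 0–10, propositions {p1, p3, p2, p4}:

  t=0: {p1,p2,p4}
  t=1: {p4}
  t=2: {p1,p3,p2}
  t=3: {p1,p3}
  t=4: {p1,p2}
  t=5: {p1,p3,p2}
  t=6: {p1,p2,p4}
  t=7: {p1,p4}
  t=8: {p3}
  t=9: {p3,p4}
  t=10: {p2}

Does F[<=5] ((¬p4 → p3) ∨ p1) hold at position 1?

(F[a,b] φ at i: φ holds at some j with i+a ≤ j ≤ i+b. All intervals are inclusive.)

Check ((¬p4 → p3) ∨ p1) at each j in [1,6]:
  j=1: true
  j=2: true
  j=3: true
  j=4: true
  j=5: true
  j=6: true
Found at j=1 → formula holds.

Holds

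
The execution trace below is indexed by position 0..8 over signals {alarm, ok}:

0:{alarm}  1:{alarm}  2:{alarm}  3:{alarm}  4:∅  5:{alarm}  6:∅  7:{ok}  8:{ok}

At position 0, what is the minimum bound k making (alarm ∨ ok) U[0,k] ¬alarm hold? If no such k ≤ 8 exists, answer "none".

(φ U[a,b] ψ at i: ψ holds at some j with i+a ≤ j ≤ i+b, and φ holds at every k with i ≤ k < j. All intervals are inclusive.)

Need earliest j ≥ 0 with ¬alarm, and (alarm ∨ ok) at every k in [0,j-1].
  j=0: rhs fails.
  j=1: rhs fails.
  j=2: rhs fails.
  j=3: rhs fails.
  j=4: rhs holds; lhs holds on [0,3]. k = 4.

4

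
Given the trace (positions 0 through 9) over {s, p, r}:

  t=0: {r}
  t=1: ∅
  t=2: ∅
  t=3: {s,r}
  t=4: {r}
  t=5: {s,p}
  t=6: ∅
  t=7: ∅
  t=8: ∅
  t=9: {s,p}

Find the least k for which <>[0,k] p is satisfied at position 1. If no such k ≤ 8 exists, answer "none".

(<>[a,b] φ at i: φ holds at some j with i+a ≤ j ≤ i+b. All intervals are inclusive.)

Scan j = 1,2,… for p:
  j=1: fails
  j=2: fails
  j=3: fails
  j=4: fails
  j=5: holds
First hit at j=5, so smallest k = 5-1 = 4.

4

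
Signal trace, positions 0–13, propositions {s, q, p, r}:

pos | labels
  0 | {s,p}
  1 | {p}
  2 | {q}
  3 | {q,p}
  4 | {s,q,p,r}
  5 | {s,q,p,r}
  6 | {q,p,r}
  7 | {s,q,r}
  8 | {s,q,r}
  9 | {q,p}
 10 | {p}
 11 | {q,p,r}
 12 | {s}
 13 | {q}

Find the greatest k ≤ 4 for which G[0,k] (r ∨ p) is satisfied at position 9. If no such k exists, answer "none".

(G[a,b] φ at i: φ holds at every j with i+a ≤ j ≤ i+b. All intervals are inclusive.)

2

(r ∨ p) must hold from j=9 onward; find where it first fails.
  j=9: holds
  j=10: holds
  j=11: holds
  j=12: fails
Holds on [9,11], so largest k = 2.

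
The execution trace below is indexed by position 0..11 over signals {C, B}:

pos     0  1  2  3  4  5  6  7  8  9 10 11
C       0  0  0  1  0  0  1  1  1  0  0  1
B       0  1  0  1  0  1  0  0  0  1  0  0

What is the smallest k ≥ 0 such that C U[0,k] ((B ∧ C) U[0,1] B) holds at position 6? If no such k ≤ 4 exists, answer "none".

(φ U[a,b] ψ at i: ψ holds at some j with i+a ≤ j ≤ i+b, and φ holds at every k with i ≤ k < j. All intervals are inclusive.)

Need earliest j ≥ 6 with ((B ∧ C) U[0,1] B), and C at every k in [6,j-1].
  j=6: rhs fails.
  j=7: rhs fails.
  j=8: rhs fails.
  j=9: rhs holds; lhs holds on [6,8]. k = 3.

3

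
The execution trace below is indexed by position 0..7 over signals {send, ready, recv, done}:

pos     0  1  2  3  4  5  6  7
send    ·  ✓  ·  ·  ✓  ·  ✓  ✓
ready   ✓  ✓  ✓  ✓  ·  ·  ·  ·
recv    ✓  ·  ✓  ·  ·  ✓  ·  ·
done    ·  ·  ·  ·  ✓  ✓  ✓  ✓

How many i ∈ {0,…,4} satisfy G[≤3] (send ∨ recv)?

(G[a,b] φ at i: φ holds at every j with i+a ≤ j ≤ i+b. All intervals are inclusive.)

1

Evaluate at each i in [0,4]:
  i=0: ✗ (fails at j=3)
  i=1: ✗ (fails at j=3)
  i=2: ✗ (fails at j=3)
  i=3: ✗ (fails at j=3)
  i=4: ✓ (all of [4,7])
Positions where it holds: {4} → 1.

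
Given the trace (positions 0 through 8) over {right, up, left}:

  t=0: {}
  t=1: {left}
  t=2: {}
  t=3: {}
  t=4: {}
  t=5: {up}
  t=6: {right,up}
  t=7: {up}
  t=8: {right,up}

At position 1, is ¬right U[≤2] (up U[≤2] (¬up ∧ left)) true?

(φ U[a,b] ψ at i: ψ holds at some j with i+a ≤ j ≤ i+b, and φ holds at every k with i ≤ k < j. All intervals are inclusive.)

Need some j in [1,3] with (up U[≤2] (¬up ∧ left)), and ¬right at every k in [1,j-1].
  j=1: (up U[≤2] (¬up ∧ left)) holds; no prefix to check → satisfied.

True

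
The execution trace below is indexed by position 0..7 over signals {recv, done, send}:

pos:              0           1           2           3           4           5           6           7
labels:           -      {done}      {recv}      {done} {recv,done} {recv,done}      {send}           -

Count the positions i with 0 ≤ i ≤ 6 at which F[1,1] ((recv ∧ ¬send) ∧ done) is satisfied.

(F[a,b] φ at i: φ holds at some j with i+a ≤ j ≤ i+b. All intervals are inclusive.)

Evaluate at each i in [0,6]:
  i=0: ✗ (none in [1,1])
  i=1: ✗ (none in [2,2])
  i=2: ✗ (none in [3,3])
  i=3: ✓ (witness j=4)
  i=4: ✓ (witness j=5)
  i=5: ✗ (none in [6,6])
  i=6: ✗ (none in [7,7])
Positions where it holds: {3, 4} → 2.

2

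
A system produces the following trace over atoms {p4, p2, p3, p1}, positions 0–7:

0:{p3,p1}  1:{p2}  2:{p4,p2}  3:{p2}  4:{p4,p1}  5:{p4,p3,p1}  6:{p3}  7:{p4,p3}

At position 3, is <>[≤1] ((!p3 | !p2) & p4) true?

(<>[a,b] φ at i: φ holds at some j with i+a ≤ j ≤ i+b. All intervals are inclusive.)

True

Check ((!p3 | !p2) & p4) at each j in [3,4]:
  j=3: false
  j=4: true
Found at j=4 → formula holds.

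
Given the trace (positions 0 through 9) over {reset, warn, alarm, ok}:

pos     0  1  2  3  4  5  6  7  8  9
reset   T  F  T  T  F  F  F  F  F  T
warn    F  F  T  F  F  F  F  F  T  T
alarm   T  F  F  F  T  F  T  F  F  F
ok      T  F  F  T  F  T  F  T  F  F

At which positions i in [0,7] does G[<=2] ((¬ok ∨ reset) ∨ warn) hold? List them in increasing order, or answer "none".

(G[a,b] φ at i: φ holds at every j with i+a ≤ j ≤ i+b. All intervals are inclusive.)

0, 1, 2

Evaluate at each i in [0,7]:
  i=0: ✓ (all of [0,2])
  i=1: ✓ (all of [1,3])
  i=2: ✓ (all of [2,4])
  i=3: ✗ (fails at j=5)
  i=4: ✗ (fails at j=5)
  i=5: ✗ (fails at j=5)
  i=6: ✗ (fails at j=7)
  i=7: ✗ (fails at j=7)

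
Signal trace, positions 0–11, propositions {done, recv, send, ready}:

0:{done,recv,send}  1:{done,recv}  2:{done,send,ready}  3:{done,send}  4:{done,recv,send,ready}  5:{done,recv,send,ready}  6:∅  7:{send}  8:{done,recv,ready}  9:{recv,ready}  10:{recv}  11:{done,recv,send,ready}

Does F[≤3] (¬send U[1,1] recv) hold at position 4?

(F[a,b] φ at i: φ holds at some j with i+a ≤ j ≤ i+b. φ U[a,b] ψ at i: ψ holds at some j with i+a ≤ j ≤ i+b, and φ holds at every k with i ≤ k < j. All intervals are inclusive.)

False

Check (¬send U[1,1] recv) at each j in [4,7]:
  j=4: fails
  j=5: fails
  j=6: fails
  j=7: fails
No position in the window satisfies it → formula fails.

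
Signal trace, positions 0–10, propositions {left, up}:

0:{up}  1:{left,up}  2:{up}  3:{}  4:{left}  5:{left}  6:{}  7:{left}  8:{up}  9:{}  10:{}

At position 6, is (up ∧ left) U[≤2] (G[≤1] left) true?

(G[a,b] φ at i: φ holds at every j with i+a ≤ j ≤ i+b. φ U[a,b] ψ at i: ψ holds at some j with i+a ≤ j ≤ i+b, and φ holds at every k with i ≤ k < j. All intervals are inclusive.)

Need some j in [6,8] with G[≤1] left, and (up ∧ left) at every k in [6,j-1].
  j=6: G[≤1] left — fails at 6.
  j=7: G[≤1] left — fails at 8.
  j=8: G[≤1] left — fails at 8.
No j in the window works → until fails.

False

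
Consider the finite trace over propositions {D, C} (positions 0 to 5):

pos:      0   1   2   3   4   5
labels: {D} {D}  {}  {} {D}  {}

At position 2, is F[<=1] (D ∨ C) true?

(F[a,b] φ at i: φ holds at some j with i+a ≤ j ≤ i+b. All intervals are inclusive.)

No

Check (D ∨ C) at each j in [2,3]:
  j=2: false
  j=3: false
No position in the window satisfies it → formula fails.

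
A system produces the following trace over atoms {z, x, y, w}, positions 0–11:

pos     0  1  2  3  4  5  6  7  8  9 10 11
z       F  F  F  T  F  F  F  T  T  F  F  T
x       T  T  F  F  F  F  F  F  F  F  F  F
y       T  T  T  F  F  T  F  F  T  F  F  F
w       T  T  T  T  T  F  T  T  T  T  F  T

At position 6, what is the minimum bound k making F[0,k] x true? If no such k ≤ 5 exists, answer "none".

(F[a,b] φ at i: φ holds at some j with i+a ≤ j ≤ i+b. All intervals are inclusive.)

Scan j = 6,7,… for x:
  j=6: fails
  j=7: fails
  j=8: fails
  j=9: fails
  j=10: fails
  j=11: fails
No j in [6,11] satisfies it → none.

none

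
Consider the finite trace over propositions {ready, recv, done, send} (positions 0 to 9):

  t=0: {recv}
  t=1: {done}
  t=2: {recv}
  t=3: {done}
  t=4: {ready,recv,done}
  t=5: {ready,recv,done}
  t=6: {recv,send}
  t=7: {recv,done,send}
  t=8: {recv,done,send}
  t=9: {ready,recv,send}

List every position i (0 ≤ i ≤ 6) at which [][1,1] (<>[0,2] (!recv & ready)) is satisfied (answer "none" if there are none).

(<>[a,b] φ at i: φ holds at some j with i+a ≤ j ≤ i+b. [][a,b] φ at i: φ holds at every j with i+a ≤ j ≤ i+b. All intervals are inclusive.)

Evaluate at each i in [0,6]:
  i=0: ✗ (fails at j=1)
  i=1: ✗ (fails at j=2)
  i=2: ✗ (fails at j=3)
  i=3: ✗ (fails at j=4)
  i=4: ✗ (fails at j=5)
  i=5: ✗ (fails at j=6)
  i=6: ✗ (fails at j=7)

none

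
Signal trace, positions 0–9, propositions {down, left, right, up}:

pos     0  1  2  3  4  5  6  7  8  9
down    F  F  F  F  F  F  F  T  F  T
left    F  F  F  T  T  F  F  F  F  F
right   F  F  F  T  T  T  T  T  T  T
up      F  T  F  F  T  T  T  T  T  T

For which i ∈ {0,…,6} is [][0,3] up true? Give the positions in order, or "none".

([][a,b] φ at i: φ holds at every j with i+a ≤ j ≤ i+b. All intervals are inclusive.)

Evaluate at each i in [0,6]:
  i=0: ✗ (fails at j=0)
  i=1: ✗ (fails at j=2)
  i=2: ✗ (fails at j=2)
  i=3: ✗ (fails at j=3)
  i=4: ✓ (all of [4,7])
  i=5: ✓ (all of [5,8])
  i=6: ✓ (all of [6,9])

4, 5, 6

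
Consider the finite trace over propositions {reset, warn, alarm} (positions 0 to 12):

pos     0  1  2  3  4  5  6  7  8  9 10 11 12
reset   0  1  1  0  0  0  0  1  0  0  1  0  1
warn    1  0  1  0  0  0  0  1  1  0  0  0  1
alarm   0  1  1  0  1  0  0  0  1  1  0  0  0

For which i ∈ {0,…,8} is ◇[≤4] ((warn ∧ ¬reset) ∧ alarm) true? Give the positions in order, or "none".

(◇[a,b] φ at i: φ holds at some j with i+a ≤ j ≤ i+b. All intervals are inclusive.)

Evaluate at each i in [0,8]:
  i=0: ✗ (none in [0,4])
  i=1: ✗ (none in [1,5])
  i=2: ✗ (none in [2,6])
  i=3: ✗ (none in [3,7])
  i=4: ✓ (witness j=8)
  i=5: ✓ (witness j=8)
  i=6: ✓ (witness j=8)
  i=7: ✓ (witness j=8)
  i=8: ✓ (witness j=8)

4, 5, 6, 7, 8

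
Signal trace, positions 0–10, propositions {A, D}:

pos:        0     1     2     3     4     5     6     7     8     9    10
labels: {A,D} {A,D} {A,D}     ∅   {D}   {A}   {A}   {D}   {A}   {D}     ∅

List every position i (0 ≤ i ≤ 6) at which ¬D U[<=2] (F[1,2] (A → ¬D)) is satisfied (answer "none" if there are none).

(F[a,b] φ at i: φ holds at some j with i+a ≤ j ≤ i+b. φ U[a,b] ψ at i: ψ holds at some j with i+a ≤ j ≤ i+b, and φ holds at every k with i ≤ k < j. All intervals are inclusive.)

1, 2, 3, 4, 5, 6

Evaluate at each i in [0,6]:
  i=0: ✗ (lhs fails at k=0 before rhs at j=1)
  i=1: ✓ (rhs at j=1)
  i=2: ✓ (rhs at j=2)
  i=3: ✓ (rhs at j=3)
  i=4: ✓ (rhs at j=4)
  i=5: ✓ (rhs at j=5)
  i=6: ✓ (rhs at j=6)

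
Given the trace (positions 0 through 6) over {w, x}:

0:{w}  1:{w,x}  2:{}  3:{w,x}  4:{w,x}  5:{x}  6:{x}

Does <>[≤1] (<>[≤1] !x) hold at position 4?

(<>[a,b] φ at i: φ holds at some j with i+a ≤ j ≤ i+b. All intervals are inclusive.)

Check <>[≤1] !x at each j in [4,5]:
  j=4: fails (none in [4,5])
  j=5: fails (none in [5,6])
No position in the window satisfies it → formula fails.

False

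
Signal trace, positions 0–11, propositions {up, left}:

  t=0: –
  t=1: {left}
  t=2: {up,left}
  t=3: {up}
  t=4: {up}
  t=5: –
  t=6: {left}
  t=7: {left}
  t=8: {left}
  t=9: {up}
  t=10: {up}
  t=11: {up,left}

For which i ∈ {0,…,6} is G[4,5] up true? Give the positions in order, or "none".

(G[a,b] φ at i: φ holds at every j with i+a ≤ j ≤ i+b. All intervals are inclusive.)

Evaluate at each i in [0,6]:
  i=0: ✗ (fails at j=5)
  i=1: ✗ (fails at j=5)
  i=2: ✗ (fails at j=6)
  i=3: ✗ (fails at j=7)
  i=4: ✗ (fails at j=8)
  i=5: ✓ (all of [9,10])
  i=6: ✓ (all of [10,11])

5, 6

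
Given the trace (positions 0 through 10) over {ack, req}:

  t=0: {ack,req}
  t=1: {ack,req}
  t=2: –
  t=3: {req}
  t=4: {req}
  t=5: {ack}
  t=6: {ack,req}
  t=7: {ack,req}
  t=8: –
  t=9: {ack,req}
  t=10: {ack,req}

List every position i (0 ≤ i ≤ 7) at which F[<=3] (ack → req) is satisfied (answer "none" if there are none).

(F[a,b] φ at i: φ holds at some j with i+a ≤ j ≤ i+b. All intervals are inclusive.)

0, 1, 2, 3, 4, 5, 6, 7

Evaluate at each i in [0,7]:
  i=0: ✓ (witness j=0)
  i=1: ✓ (witness j=1)
  i=2: ✓ (witness j=2)
  i=3: ✓ (witness j=3)
  i=4: ✓ (witness j=4)
  i=5: ✓ (witness j=6)
  i=6: ✓ (witness j=6)
  i=7: ✓ (witness j=7)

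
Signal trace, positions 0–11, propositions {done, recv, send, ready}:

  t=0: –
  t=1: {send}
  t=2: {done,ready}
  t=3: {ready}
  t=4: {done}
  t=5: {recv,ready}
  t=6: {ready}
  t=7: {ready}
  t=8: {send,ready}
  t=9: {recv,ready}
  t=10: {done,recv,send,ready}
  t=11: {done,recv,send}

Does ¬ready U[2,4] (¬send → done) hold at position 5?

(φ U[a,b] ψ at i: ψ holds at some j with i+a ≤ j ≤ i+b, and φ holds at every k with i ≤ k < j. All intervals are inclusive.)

Need some j in [7,9] with (¬send → done), and ¬ready at every k in [5,j-1].
  j=7: (¬send → done) false.
  j=8: (¬send → done) holds, but ¬ready fails at k=5 → not this j.
  j=9: (¬send → done) false.
No j in the window works → until fails.

No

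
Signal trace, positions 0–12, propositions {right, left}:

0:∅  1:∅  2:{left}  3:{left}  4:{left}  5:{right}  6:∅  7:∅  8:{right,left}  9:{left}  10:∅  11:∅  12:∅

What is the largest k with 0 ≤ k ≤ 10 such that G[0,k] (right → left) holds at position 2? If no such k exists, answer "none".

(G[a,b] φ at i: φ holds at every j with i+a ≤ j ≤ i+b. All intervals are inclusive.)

2

(right → left) must hold from j=2 onward; find where it first fails.
  j=2: holds
  j=3: holds
  j=4: holds
  j=5: fails
Holds on [2,4], so largest k = 2.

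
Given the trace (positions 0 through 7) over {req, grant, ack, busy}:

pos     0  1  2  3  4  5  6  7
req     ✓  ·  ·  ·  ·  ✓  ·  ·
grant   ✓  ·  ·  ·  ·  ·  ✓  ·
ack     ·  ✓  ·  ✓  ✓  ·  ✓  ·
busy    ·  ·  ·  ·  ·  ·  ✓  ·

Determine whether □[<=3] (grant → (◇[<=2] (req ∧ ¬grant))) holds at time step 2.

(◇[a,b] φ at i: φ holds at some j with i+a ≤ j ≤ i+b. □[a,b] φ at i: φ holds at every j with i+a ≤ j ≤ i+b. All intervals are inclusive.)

Holds

Check (grant → (◇[<=2] (req ∧ ¬grant))) at every j in [2,5]:
  j=2: antecedent false → ✓
  j=3: antecedent false → ✓
  j=4: antecedent false → ✓
  j=5: antecedent false → ✓
All positions satisfy it → formula holds.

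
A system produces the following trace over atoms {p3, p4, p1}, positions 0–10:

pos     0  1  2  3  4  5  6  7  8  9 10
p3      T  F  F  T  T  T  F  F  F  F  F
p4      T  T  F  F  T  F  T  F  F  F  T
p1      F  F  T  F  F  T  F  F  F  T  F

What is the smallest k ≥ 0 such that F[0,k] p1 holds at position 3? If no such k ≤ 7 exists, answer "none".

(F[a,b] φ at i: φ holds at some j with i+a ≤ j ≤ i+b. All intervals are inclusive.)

2

Scan j = 3,4,… for p1:
  j=3: fails
  j=4: fails
  j=5: holds
First hit at j=5, so smallest k = 5-3 = 2.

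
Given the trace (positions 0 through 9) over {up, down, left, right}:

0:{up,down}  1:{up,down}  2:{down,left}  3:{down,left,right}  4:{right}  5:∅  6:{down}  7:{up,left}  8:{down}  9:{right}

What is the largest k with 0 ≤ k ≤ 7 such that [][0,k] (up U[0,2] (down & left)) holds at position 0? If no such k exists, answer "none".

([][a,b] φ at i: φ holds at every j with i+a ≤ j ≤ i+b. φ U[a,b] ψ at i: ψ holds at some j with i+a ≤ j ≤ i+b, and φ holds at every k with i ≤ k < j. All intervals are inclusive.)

3

(up U[0,2] (down & left)) must hold from j=0 onward; find where it first fails.
  j=0: holds
  j=1: holds
  j=2: holds
  j=3: holds
  j=4: fails
Holds on [0,3], so largest k = 3.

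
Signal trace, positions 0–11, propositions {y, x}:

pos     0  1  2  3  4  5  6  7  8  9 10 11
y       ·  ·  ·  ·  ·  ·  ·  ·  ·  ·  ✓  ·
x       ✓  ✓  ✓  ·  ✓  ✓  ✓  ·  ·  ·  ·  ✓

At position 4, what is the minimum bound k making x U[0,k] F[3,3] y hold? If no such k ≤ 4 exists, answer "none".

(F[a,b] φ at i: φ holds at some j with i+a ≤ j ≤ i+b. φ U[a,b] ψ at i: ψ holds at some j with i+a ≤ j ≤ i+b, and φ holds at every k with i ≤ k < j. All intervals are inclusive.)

3

Need earliest j ≥ 4 with F[3,3] y, and x at every k in [4,j-1].
  j=4: rhs fails.
  j=5: rhs fails.
  j=6: rhs fails.
  j=7: rhs holds; lhs holds on [4,6]. k = 3.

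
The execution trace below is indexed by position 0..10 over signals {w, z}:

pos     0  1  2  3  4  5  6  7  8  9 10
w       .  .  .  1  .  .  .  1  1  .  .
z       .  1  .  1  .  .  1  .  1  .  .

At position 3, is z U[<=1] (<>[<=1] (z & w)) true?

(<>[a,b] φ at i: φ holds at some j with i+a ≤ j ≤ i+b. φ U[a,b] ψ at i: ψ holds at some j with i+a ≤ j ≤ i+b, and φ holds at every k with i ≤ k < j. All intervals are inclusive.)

True

Need some j in [3,4] with <>[<=1] (z & w), and z at every k in [3,j-1].
  j=3: <>[<=1] (z & w) holds; no prefix to check → satisfied.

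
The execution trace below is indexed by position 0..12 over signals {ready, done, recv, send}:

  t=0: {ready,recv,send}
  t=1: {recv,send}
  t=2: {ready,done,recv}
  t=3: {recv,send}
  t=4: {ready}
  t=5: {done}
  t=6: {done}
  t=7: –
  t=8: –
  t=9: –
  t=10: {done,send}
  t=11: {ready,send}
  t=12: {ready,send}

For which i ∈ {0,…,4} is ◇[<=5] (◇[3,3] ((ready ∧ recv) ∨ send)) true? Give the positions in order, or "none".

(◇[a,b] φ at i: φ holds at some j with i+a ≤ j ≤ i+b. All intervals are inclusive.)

0, 2, 3, 4

Evaluate at each i in [0,4]:
  i=0: ✓ (witness j=0)
  i=1: ✗ (none in [1,6])
  i=2: ✓ (witness j=7)
  i=3: ✓ (witness j=7)
  i=4: ✓ (witness j=7)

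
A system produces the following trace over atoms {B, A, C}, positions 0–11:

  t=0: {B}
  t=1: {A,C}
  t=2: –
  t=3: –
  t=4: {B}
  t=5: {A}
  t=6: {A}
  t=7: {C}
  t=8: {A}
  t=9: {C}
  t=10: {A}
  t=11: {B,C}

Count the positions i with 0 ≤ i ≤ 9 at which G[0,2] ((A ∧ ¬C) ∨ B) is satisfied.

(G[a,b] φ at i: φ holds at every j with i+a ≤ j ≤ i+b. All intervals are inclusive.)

1

Evaluate at each i in [0,9]:
  i=0: ✗ (fails at j=1)
  i=1: ✗ (fails at j=1)
  i=2: ✗ (fails at j=2)
  i=3: ✗ (fails at j=3)
  i=4: ✓ (all of [4,6])
  i=5: ✗ (fails at j=7)
  i=6: ✗ (fails at j=7)
  i=7: ✗ (fails at j=7)
  i=8: ✗ (fails at j=9)
  i=9: ✗ (fails at j=9)
Positions where it holds: {4} → 1.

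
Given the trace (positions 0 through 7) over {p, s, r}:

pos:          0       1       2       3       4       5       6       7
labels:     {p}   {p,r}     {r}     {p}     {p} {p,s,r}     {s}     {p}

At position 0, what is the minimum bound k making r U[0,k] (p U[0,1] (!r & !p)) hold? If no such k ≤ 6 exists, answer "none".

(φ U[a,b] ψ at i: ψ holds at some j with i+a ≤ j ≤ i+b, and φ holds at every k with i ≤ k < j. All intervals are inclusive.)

none

Need earliest j ≥ 0 with (p U[0,1] (!r & !p)), and r at every k in [0,j-1].
  j=0: rhs fails.
  j=1: rhs fails.
  j=2: rhs fails.
  j=3: rhs fails.
  j=4: rhs fails.
  j=5: rhs holds but lhs fails at k=0.
  j=6: rhs holds but lhs fails at k=0.
No witness within the range → none.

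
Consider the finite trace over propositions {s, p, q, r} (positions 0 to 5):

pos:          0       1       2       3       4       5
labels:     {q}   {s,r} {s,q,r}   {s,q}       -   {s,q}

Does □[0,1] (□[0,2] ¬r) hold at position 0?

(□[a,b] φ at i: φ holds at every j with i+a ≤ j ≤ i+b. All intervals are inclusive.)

False

Check □[0,2] ¬r at every j in [0,1]:
  j=0: fails at 1
  j=1: fails at 1
Fails at j=0 → formula fails.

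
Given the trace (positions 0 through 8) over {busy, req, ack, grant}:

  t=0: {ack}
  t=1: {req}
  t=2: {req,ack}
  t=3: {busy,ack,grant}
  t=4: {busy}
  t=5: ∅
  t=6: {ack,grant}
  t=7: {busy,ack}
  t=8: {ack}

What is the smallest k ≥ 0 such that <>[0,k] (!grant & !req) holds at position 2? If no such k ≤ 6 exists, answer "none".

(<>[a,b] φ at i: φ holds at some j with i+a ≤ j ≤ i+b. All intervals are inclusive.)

2

Scan j = 2,3,… for (!grant & !req):
  j=2: fails
  j=3: fails
  j=4: holds
First hit at j=4, so smallest k = 4-2 = 2.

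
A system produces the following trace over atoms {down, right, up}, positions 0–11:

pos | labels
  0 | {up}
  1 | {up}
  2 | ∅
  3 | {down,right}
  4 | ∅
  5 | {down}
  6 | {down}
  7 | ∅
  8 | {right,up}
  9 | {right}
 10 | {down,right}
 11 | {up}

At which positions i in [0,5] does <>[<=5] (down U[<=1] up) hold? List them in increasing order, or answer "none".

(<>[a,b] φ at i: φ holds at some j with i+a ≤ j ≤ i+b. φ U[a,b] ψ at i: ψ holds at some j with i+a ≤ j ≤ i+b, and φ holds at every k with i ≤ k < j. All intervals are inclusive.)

0, 1, 3, 4, 5

Evaluate at each i in [0,5]:
  i=0: ✓ (witness j=0)
  i=1: ✓ (witness j=1)
  i=2: ✗ (none in [2,7])
  i=3: ✓ (witness j=8)
  i=4: ✓ (witness j=8)
  i=5: ✓ (witness j=8)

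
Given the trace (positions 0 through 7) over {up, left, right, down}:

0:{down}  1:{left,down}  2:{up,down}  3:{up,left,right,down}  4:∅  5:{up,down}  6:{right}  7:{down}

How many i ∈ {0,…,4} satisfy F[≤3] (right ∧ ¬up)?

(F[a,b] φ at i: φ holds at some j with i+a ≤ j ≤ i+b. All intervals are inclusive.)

Evaluate at each i in [0,4]:
  i=0: ✗ (none in [0,3])
  i=1: ✗ (none in [1,4])
  i=2: ✗ (none in [2,5])
  i=3: ✓ (witness j=6)
  i=4: ✓ (witness j=6)
Positions where it holds: {3, 4} → 2.

2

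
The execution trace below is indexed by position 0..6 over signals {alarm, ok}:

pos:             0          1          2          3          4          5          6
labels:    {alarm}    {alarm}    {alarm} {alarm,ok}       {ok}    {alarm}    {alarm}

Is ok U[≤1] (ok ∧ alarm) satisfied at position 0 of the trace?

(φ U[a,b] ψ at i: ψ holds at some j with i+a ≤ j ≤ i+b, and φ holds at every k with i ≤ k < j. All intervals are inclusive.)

Does not hold

Need some j in [0,1] with (ok ∧ alarm), and ok at every k in [0,j-1].
  j=0: (ok ∧ alarm) false.
  j=1: (ok ∧ alarm) false.
No j in the window works → until fails.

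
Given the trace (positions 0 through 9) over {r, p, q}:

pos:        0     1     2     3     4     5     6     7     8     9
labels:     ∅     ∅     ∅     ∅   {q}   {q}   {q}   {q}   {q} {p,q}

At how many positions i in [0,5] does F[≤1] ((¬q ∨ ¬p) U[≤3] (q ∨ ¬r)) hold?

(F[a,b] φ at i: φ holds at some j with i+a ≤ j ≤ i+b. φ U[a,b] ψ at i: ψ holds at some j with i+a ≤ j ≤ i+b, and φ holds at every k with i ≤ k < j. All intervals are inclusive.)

6

Evaluate at each i in [0,5]:
  i=0: ✓ (witness j=0)
  i=1: ✓ (witness j=1)
  i=2: ✓ (witness j=2)
  i=3: ✓ (witness j=3)
  i=4: ✓ (witness j=4)
  i=5: ✓ (witness j=5)
Positions where it holds: {0, 1, 2, 3, 4, 5} → 6.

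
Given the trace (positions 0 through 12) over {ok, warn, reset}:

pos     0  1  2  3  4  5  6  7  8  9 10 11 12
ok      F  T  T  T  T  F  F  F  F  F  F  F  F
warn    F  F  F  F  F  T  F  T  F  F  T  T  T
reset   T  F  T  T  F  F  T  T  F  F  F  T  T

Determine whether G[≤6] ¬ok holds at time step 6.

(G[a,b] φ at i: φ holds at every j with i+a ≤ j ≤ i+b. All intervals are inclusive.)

True

Check ¬ok at every j in [6,12]:
  j=6: true
  j=7: true
  j=8: true
  j=9: true
  j=10: true
  j=11: true
  j=12: true
All positions satisfy it → formula holds.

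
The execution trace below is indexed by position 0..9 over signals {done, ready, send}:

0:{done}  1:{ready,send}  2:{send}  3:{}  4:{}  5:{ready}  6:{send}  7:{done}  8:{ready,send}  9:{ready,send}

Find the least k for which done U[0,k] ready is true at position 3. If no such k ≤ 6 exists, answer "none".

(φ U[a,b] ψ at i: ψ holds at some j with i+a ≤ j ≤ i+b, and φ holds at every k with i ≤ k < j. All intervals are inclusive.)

Need earliest j ≥ 3 with ready, and done at every k in [3,j-1].
  j=3: rhs fails.
  j=4: rhs fails.
  j=5: rhs holds but lhs fails at k=3.
  j=6: rhs fails.
  j=7: rhs fails.
  j=8: rhs holds but lhs fails at k=3.
  j=9: rhs holds but lhs fails at k=3.
No witness within the range → none.

none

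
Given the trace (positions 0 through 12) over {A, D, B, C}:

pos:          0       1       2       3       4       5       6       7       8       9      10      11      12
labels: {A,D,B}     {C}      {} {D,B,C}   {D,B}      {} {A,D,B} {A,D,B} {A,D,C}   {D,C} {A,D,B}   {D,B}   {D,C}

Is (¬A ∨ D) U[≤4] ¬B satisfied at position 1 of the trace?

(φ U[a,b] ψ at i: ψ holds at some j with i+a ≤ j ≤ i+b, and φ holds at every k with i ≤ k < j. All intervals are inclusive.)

Need some j in [1,5] with ¬B, and (¬A ∨ D) at every k in [1,j-1].
  j=1: ¬B holds; no prefix to check → satisfied.

Yes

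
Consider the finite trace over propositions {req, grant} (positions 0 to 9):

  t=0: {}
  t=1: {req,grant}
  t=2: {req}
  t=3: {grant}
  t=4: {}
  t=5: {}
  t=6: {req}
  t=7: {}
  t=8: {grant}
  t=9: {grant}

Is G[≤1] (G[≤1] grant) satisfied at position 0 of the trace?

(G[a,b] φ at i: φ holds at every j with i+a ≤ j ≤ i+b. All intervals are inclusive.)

Check G[≤1] grant at every j in [0,1]:
  j=0: fails at 0
  j=1: fails at 2
Fails at j=0 → formula fails.

No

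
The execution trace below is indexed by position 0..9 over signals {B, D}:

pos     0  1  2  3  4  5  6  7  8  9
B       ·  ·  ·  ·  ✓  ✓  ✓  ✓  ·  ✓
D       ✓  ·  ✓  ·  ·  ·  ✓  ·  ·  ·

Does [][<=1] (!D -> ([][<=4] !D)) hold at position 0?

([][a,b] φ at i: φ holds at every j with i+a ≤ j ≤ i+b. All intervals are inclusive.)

False

Check (!D -> ([][<=4] !D)) at every j in [0,1]:
  j=0: antecedent false → ✓
  j=1: antecedent true; consequent fails at 2 → ✗
Fails at j=1 → formula fails.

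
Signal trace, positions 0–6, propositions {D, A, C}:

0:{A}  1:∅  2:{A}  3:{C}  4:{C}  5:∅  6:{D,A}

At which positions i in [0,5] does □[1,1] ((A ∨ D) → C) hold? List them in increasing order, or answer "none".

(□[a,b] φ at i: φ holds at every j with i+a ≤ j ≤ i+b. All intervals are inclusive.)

0, 2, 3, 4

Evaluate at each i in [0,5]:
  i=0: ✓ (all of [1,1])
  i=1: ✗ (fails at j=2)
  i=2: ✓ (all of [3,3])
  i=3: ✓ (all of [4,4])
  i=4: ✓ (all of [5,5])
  i=5: ✗ (fails at j=6)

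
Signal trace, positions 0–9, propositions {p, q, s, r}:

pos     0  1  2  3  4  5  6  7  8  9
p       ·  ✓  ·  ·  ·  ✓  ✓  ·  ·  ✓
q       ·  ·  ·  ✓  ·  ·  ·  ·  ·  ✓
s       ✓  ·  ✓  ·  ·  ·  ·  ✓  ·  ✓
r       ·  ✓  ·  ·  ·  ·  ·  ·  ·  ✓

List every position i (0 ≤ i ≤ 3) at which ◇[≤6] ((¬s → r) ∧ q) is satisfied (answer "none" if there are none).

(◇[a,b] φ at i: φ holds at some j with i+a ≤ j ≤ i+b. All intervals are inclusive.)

Evaluate at each i in [0,3]:
  i=0: ✗ (none in [0,6])
  i=1: ✗ (none in [1,7])
  i=2: ✗ (none in [2,8])
  i=3: ✓ (witness j=9)

3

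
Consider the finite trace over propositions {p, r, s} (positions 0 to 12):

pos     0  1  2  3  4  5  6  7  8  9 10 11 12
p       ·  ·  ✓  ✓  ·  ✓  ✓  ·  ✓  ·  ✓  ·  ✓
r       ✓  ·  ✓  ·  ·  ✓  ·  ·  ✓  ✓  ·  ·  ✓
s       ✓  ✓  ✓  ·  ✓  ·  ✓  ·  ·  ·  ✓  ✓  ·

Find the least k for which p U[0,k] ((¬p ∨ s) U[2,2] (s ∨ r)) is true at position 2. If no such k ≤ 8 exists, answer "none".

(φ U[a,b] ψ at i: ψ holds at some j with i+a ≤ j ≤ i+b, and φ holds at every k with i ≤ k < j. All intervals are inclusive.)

none

Need earliest j ≥ 2 with ((¬p ∨ s) U[2,2] (s ∨ r)), and p at every k in [2,j-1].
  j=2: rhs fails.
  j=3: rhs fails.
  j=4: rhs fails.
  j=5: rhs fails.
  j=6: rhs holds but lhs fails at k=4.
  j=7: rhs fails.
  j=8: rhs fails.
  j=9: rhs holds but lhs fails at k=4.
  j=10: rhs holds but lhs fails at k=4.
No witness within the range → none.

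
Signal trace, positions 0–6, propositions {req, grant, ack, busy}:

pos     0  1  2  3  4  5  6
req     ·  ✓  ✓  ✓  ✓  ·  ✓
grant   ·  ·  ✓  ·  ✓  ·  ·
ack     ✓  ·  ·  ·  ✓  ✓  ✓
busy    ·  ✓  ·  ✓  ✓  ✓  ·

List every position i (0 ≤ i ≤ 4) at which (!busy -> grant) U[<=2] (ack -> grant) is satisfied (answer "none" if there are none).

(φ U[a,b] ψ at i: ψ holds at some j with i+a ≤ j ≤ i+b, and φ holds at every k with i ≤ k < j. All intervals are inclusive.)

Evaluate at each i in [0,4]:
  i=0: ✗ (lhs fails at k=0 before rhs at j=1)
  i=1: ✓ (rhs at j=1)
  i=2: ✓ (rhs at j=2)
  i=3: ✓ (rhs at j=3)
  i=4: ✓ (rhs at j=4)

1, 2, 3, 4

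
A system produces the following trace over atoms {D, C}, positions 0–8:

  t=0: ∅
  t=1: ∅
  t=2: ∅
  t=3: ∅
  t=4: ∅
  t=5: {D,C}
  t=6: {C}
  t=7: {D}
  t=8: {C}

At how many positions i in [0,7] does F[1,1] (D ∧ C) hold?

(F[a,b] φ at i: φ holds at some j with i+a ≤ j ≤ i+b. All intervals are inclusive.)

Evaluate at each i in [0,7]:
  i=0: ✗ (none in [1,1])
  i=1: ✗ (none in [2,2])
  i=2: ✗ (none in [3,3])
  i=3: ✗ (none in [4,4])
  i=4: ✓ (witness j=5)
  i=5: ✗ (none in [6,6])
  i=6: ✗ (none in [7,7])
  i=7: ✗ (none in [8,8])
Positions where it holds: {4} → 1.

1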